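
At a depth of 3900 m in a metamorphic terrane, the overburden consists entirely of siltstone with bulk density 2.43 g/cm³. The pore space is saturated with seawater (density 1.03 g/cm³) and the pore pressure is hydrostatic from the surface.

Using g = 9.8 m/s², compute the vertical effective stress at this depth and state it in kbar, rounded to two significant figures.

0.54 kbar

Overburden (lithostatic) stress σ_v:
siltstone: 2430 kg/m³ × 9.8 m/s² × 3900 m = 9.287×10^7 Pa = 92.87 MPa
Pore pressure P_p = 1030 kg/m³ × 9.8 m/s² × 3900 m = 3.937×10^7 Pa = 39.37 MPa
Effective stress σ' = σ_v − P_p = 92.87 − 39.37 = 53.508 MPa = 0.53508 kbar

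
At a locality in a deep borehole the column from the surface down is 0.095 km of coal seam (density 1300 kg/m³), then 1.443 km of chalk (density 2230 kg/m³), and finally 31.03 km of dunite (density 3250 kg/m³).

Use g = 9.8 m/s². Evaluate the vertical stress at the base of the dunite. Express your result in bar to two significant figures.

10000 bar

coal seam: 1300 kg/m³ × 9.8 m/s² × 95 m = 1.210×10^6 Pa = 12.10 bar
chalk: 2230 kg/m³ × 9.8 m/s² × 1443 m = 3.154×10^7 Pa = 315.4 bar
dunite: 3250 kg/m³ × 9.8 m/s² × 31030 m = 9.883×10^8 Pa = 9883 bar
Total = 12.10 + 315.4 + 9883 = 10211 bar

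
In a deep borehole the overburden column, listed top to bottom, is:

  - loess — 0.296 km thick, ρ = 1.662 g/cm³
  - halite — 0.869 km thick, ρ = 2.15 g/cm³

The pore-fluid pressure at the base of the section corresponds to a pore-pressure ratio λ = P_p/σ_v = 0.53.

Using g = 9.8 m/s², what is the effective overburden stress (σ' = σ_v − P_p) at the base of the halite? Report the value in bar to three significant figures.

109 bar

Overburden (lithostatic) stress σ_v:
loess: 1662 kg/m³ × 9.8 m/s² × 296 m = 4.821×10^6 Pa = 4.821 MPa
halite: 2150 kg/m³ × 9.8 m/s² × 869 m = 1.831×10^7 Pa = 18.31 MPa
Total = 4.821 + 18.31 = 23.131 MPa
Pore pressure P_p = λ·σ_v = 0.53 × 23.13 MPa = 12.26 MPa
Effective stress σ' = σ_v − P_p = 23.13 − 12.26 = 10.872 MPa = 108.72 bar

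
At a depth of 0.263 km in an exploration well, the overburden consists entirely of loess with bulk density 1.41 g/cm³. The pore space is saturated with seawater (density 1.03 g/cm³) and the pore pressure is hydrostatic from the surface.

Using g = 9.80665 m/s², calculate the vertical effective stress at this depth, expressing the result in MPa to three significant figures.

0.980 MPa

Overburden (lithostatic) stress σ_v:
loess: 1410 kg/m³ × 9.80665 m/s² × 263 m = 3.637×10^6 Pa = 3.637 MPa
Pore pressure P_p = 1030 kg/m³ × 9.80665 m/s² × 263 m = 2.657×10^6 Pa = 2.657 MPa
Effective stress σ' = σ_v − P_p = 3.637 − 2.657 = 0.98008 MPa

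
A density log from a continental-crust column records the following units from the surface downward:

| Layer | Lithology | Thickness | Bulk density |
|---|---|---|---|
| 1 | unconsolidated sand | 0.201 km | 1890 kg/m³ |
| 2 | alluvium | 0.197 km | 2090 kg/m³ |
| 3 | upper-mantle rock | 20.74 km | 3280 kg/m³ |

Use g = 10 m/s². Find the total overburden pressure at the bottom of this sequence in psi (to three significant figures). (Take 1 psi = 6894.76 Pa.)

unconsolidated sand: 1890 kg/m³ × 10 m/s² × 201 m = 3.799×10^6 Pa = 551.0 psi
alluvium: 2090 kg/m³ × 10 m/s² × 197 m = 4.117×10^6 Pa = 597.2 psi
upper-mantle rock: 3280 kg/m³ × 10 m/s² × 20740 m = 6.803×10^8 Pa = 98665 psi
Total = 551.0 + 597.2 + 98665 = 99813 psi

99800 psi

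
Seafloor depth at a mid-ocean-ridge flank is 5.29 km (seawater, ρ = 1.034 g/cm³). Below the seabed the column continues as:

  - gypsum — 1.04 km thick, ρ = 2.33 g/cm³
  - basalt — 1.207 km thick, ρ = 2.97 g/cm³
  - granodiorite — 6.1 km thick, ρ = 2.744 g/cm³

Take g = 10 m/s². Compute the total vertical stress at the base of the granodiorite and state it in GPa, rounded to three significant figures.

0.282 GPa

seawater: 1034 kg/m³ × 10 m/s² × 5290 m = 5.470×10^7 Pa = 0.05470 GPa
gypsum: 2330 kg/m³ × 10 m/s² × 1040 m = 2.423×10^7 Pa = 0.02423 GPa
basalt: 2970 kg/m³ × 10 m/s² × 1207 m = 3.585×10^7 Pa = 0.03585 GPa
granodiorite: 2744 kg/m³ × 10 m/s² × 6100 m = 1.674×10^8 Pa = 0.1674 GPa
Total = 0.05470 + 0.02423 + 0.03585 + 0.1674 = 0.28216 GPa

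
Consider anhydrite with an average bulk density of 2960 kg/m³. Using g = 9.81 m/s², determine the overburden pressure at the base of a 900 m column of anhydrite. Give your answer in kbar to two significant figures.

0.26 kbar

anhydrite: 2960 kg/m³ × 9.81 m/s² × 900 m = 2.613×10^7 Pa = 0.2613 kbar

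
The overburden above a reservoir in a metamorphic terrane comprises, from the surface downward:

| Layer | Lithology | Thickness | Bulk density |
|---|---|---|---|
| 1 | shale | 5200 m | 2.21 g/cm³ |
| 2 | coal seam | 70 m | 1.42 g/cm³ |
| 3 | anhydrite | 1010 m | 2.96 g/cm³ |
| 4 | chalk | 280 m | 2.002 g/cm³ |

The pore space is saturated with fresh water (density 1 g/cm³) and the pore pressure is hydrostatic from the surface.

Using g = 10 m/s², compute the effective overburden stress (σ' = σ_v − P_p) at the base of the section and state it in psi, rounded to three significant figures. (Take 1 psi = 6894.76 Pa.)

12400 psi

Overburden (lithostatic) stress σ_v:
shale: 2210 kg/m³ × 10 m/s² × 5200 m = 1.149×10^8 Pa = 114.9 MPa
coal seam: 1420 kg/m³ × 10 m/s² × 70 m = 9.940×10^5 Pa = 0.9940 MPa
anhydrite: 2960 kg/m³ × 10 m/s² × 1010 m = 2.990×10^7 Pa = 29.90 MPa
chalk: 2002 kg/m³ × 10 m/s² × 280 m = 5.606×10^6 Pa = 5.606 MPa
Total = 114.9 + 0.9940 + 29.90 + 5.606 = 151.42 MPa
Pore pressure P_p = 1000 kg/m³ × 10 m/s² × 6560 m = 6.560×10^7 Pa = 65.60 MPa
Effective stress σ' = σ_v − P_p = 151.4 − 65.60 = 85.816 MPa = 12447 psi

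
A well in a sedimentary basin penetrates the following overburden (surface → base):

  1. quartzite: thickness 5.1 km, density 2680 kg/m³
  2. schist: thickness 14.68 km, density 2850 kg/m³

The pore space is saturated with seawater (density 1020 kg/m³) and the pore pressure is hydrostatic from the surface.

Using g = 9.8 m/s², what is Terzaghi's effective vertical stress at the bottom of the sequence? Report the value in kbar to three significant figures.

3.46 kbar

Overburden (lithostatic) stress σ_v:
quartzite: 2680 kg/m³ × 9.8 m/s² × 5100 m = 1.339×10^8 Pa = 133.9 MPa
schist: 2850 kg/m³ × 9.8 m/s² × 14680 m = 4.100×10^8 Pa = 410.0 MPa
Total = 133.9 + 410.0 = 543.96 MPa
Pore pressure P_p = 1020 kg/m³ × 9.8 m/s² × 19780 m = 1.977×10^8 Pa = 197.7 MPa
Effective stress σ' = σ_v − P_p = 544.0 − 197.7 = 346.24 MPa = 3.4624 kbar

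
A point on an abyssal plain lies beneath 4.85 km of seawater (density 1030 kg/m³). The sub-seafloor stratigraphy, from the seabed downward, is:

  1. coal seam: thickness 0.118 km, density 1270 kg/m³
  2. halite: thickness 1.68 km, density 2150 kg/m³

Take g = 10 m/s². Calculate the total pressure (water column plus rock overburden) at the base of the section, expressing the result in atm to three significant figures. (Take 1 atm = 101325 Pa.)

864 atm

seawater: 1030 kg/m³ × 10 m/s² × 4850 m = 4.995×10^7 Pa = 493.0 atm
coal seam: 1270 kg/m³ × 10 m/s² × 118 m = 1.499×10^6 Pa = 14.79 atm
halite: 2150 kg/m³ × 10 m/s² × 1680 m = 3.612×10^7 Pa = 356.5 atm
Total = 493.0 + 14.79 + 356.5 = 864.28 atm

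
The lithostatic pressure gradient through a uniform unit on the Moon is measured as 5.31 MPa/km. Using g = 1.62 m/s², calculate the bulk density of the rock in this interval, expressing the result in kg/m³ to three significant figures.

ρ = (dP/dz)/g = 5.31 MPa/km / 1.62 m/s² = 5310.0 Pa/m / 1.62 m/s² = 3277.8 kg/m³

3280 kg/m³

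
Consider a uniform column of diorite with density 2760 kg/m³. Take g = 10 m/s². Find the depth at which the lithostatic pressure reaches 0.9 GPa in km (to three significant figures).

h = P/(ρg) = 0.9 GPa / (2760 kg/m³ × 10 m/s²) = 9.000×10^8 Pa / 27600 Pa/m = 32609 m
= 32.609 km

32.6 km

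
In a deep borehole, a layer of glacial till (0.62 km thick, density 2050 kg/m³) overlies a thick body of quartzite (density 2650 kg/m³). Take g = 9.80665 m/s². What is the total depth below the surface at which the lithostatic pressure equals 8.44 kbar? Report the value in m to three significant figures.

Pressure at base of upper layers: 2050×9.80665×620 = 1.246×10^7 Pa = 0.1246 kbar
Remaining pressure to be supplied by quartzite: 8.440×10^8 − 1.246×10^7 = 8.315×10^8 Pa
Additional depth in quartzite = 8.315×10^8 Pa / (2650 kg/m³ × 9.80665 m/s²) = 31997 m
Total depth = 620 m + 31997 m = 32617 m

32600 m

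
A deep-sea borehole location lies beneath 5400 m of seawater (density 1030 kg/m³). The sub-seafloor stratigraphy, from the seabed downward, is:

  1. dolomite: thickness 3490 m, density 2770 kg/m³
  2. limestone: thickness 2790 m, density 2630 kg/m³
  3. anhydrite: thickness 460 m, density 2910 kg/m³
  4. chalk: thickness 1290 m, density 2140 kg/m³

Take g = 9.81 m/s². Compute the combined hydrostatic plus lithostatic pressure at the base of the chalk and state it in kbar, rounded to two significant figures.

2.6 kbar

seawater: 1030 kg/m³ × 9.81 m/s² × 5400 m = 5.456×10^7 Pa = 0.5456 kbar
dolomite: 2770 kg/m³ × 9.81 m/s² × 3490 m = 9.484×10^7 Pa = 0.9484 kbar
limestone: 2630 kg/m³ × 9.81 m/s² × 2790 m = 7.198×10^7 Pa = 0.7198 kbar
anhydrite: 2910 kg/m³ × 9.81 m/s² × 460 m = 1.313×10^7 Pa = 0.1313 kbar
chalk: 2140 kg/m³ × 9.81 m/s² × 1290 m = 2.708×10^7 Pa = 0.2708 kbar
Total = 0.5456 + 0.9484 + 0.7198 + 0.1313 + 0.2708 = 2.6160 kbar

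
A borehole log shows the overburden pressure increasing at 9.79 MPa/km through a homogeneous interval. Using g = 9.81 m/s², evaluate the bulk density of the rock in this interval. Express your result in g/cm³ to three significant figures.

0.998 g/cm³

ρ = (dP/dz)/g = 9.79 MPa/km / 9.81 m/s² = 9790.0 Pa/m / 9.81 m/s² = 997.96 kg/m³
= 0.9980 g/cm³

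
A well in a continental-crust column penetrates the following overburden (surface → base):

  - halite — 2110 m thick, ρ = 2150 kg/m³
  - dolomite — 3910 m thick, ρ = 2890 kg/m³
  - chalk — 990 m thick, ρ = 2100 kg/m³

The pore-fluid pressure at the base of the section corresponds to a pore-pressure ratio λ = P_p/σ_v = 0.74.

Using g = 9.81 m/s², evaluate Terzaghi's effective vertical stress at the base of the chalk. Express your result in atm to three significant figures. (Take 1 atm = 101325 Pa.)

Overburden (lithostatic) stress σ_v:
halite: 2150 kg/m³ × 9.81 m/s² × 2110 m = 4.450×10^7 Pa = 44.50 MPa
dolomite: 2890 kg/m³ × 9.81 m/s² × 3910 m = 1.109×10^8 Pa = 110.9 MPa
chalk: 2100 kg/m³ × 9.81 m/s² × 990 m = 2.039×10^7 Pa = 20.39 MPa
Total = 44.50 + 110.9 + 20.39 = 175.75 MPa
Pore pressure P_p = λ·σ_v = 0.74 × 175.8 MPa = 130.1 MPa
Effective stress σ' = σ_v − P_p = 175.8 − 130.1 = 45.695 MPa = 450.97 atm

451 atm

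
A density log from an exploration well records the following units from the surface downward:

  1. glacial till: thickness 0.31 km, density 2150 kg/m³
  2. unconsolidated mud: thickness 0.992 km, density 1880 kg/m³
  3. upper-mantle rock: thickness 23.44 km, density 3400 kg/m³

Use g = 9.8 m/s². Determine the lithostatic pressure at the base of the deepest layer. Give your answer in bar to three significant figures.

8060 bar

glacial till: 2150 kg/m³ × 9.8 m/s² × 310 m = 6.532×10^6 Pa = 65.32 bar
unconsolidated mud: 1880 kg/m³ × 9.8 m/s² × 992 m = 1.828×10^7 Pa = 182.8 bar
upper-mantle rock: 3400 kg/m³ × 9.8 m/s² × 23440 m = 7.810×10^8 Pa = 7810 bar
Total = 65.32 + 182.8 + 7810 = 8058.3 bar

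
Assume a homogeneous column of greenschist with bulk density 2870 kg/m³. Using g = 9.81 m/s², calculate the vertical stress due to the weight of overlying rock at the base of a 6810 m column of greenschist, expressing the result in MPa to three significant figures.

greenschist: 2870 kg/m³ × 9.81 m/s² × 6810 m = 1.917×10^8 Pa = 191.7 MPa

192 MPa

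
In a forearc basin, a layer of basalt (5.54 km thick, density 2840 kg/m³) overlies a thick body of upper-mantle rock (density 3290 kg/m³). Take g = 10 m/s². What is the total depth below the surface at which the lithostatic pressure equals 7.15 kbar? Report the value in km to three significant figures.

Pressure at base of upper layers: 2840×10×5540 = 1.573×10^8 Pa = 1.573 kbar
Remaining pressure to be supplied by upper-mantle rock: 7.150×10^8 − 1.573×10^8 = 5.577×10^8 Pa
Additional depth in upper-mantle rock = 5.577×10^8 Pa / (3290 kg/m³ × 10 m/s²) = 16950 m
Total depth = 5540 m + 16950 m = 22490 m
= 22.490 km

22.5 km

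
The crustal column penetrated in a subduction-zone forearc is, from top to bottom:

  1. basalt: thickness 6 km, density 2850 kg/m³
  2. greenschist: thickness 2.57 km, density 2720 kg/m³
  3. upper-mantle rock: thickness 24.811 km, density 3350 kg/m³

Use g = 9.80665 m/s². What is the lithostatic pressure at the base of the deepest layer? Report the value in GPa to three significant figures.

1.05 GPa

basalt: 2850 kg/m³ × 9.80665 m/s² × 6000 m = 1.677×10^8 Pa = 0.1677 GPa
greenschist: 2720 kg/m³ × 9.80665 m/s² × 2570 m = 6.855×10^7 Pa = 0.06855 GPa
upper-mantle rock: 3350 kg/m³ × 9.80665 m/s² × 24811 m = 8.151×10^8 Pa = 0.8151 GPa
Total = 0.1677 + 0.06855 + 0.8151 = 1.0513 GPa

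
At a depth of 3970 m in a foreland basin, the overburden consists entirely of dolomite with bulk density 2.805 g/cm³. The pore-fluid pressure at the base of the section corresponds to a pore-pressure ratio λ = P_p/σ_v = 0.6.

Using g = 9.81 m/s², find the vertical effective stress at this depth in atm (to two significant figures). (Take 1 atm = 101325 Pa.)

Overburden (lithostatic) stress σ_v:
dolomite: 2805 kg/m³ × 9.81 m/s² × 3970 m = 1.092×10^8 Pa = 109.2 MPa
Pore pressure P_p = λ·σ_v = 0.6 × 109.2 MPa = 65.55 MPa
Effective stress σ' = σ_v − P_p = 109.2 − 65.55 = 43.697 MPa = 431.26 atm

430 atm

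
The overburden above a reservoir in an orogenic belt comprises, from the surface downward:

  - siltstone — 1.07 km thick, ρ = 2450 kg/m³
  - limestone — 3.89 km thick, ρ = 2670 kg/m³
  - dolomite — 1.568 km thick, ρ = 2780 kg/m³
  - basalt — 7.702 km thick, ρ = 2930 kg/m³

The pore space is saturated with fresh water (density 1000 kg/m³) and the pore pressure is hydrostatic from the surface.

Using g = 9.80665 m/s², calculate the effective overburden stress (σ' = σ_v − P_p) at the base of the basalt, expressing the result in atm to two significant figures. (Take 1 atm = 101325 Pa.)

2500 atm

Overburden (lithostatic) stress σ_v:
siltstone: 2450 kg/m³ × 9.80665 m/s² × 1070 m = 2.571×10^7 Pa = 25.71 MPa
limestone: 2670 kg/m³ × 9.80665 m/s² × 3890 m = 1.019×10^8 Pa = 101.9 MPa
dolomite: 2780 kg/m³ × 9.80665 m/s² × 1568 m = 4.275×10^7 Pa = 42.75 MPa
basalt: 2930 kg/m³ × 9.80665 m/s² × 7702 m = 2.213×10^8 Pa = 221.3 MPa
Total = 25.71 + 101.9 + 42.75 + 221.3 = 391.62 MPa
Pore pressure P_p = 1000 kg/m³ × 9.80665 m/s² × 14230 m = 1.395×10^8 Pa = 139.5 MPa
Effective stress σ' = σ_v − P_p = 391.6 − 139.5 = 252.07 MPa = 2487.7 atm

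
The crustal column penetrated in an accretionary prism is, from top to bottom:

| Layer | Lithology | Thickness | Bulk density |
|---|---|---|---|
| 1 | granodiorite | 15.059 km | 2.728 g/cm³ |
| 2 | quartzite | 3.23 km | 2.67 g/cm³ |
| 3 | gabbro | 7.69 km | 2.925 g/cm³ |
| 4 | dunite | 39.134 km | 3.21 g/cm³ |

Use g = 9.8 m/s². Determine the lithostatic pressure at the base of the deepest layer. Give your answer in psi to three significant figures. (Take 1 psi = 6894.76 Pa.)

281000 psi

granodiorite: 2728 kg/m³ × 9.8 m/s² × 15059 m = 4.026×10^8 Pa = 58391 psi
quartzite: 2670 kg/m³ × 9.8 m/s² × 3230 m = 8.452×10^7 Pa = 12258 psi
gabbro: 2925 kg/m³ × 9.8 m/s² × 7690 m = 2.204×10^8 Pa = 31971 psi
dunite: 3210 kg/m³ × 9.8 m/s² × 39134 m = 1.231×10^9 Pa = 1.786×10^5 psi
Total = 58391 + 12258 + 31971 + 1.786×10^5 = 2.8117×10^5 psi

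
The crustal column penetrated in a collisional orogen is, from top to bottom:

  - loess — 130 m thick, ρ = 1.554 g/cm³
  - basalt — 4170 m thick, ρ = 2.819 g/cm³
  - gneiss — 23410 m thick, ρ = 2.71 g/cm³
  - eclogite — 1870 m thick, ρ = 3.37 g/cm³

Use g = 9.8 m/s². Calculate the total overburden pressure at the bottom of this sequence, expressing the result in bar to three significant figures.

8010 bar

loess: 1554 kg/m³ × 9.8 m/s² × 130 m = 1.980×10^6 Pa = 19.80 bar
basalt: 2819 kg/m³ × 9.8 m/s² × 4170 m = 1.152×10^8 Pa = 1152 bar
gneiss: 2710 kg/m³ × 9.8 m/s² × 23410 m = 6.217×10^8 Pa = 6217 bar
eclogite: 3370 kg/m³ × 9.8 m/s² × 1870 m = 6.176×10^7 Pa = 617.6 bar
Total = 19.80 + 1152 + 6217 + 617.6 = 8006.6 bar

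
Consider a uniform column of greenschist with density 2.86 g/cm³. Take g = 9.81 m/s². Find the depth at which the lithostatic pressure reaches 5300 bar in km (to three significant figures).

18.9 km

h = P/(ρg) = 5300 bar / (2860 kg/m³ × 9.81 m/s²) = 5.300×10^8 Pa / 28057 Pa/m = 18890 m
= 18.890 km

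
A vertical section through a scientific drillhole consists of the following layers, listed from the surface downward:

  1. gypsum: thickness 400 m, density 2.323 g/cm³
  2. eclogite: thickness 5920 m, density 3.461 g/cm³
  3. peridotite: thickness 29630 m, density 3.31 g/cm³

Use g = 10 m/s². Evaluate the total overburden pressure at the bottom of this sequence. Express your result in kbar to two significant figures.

12 kbar

gypsum: 2323 kg/m³ × 10 m/s² × 400 m = 9.292×10^6 Pa = 0.09292 kbar
eclogite: 3461 kg/m³ × 10 m/s² × 5920 m = 2.049×10^8 Pa = 2.049 kbar
peridotite: 3310 kg/m³ × 10 m/s² × 29630 m = 9.808×10^8 Pa = 9.808 kbar
Total = 0.09292 + 2.049 + 9.808 = 11.949 kbar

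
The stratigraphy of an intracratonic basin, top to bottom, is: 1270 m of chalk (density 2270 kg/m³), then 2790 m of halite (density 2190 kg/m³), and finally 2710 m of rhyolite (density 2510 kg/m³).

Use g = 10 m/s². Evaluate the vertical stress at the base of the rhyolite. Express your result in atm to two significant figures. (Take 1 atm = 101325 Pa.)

1600 atm

chalk: 2270 kg/m³ × 10 m/s² × 1270 m = 2.883×10^7 Pa = 284.5 atm
halite: 2190 kg/m³ × 10 m/s² × 2790 m = 6.110×10^7 Pa = 603.0 atm
rhyolite: 2510 kg/m³ × 10 m/s² × 2710 m = 6.802×10^7 Pa = 671.3 atm
Total = 284.5 + 603.0 + 671.3 = 1558.9 atm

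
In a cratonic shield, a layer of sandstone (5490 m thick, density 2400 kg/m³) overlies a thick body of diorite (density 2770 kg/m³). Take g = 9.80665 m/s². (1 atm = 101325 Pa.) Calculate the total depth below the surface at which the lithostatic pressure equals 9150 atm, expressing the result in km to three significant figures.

Pressure at base of upper layers: 2400×9.80665×5490 = 1.292×10^8 Pa = 1275 atm
Remaining pressure to be supplied by diorite: 9.271×10^8 − 1.292×10^8 = 7.979×10^8 Pa
Additional depth in diorite = 7.979×10^8 Pa / (2770 kg/m³ × 9.80665 m/s²) = 29373 m
Total depth = 5490 m + 29373 m = 34863 m
= 34.863 km

34.9 km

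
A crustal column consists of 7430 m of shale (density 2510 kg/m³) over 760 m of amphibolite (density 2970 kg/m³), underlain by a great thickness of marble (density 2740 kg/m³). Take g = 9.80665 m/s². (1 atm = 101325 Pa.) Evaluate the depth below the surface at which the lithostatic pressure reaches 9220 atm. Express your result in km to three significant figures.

Pressure at base of upper layers: 2510×9.80665×7430 + 2970×9.80665×760 = 2.050×10^8 Pa = 2023 atm
Remaining pressure to be supplied by marble: 9.342×10^8 − 2.050×10^8 = 7.292×10^8 Pa
Additional depth in marble = 7.292×10^8 Pa / (2740 kg/m³ × 9.80665 m/s²) = 27138 m
Total depth = 8190 m + 27138 m = 35328 m
= 35.328 km

35.3 km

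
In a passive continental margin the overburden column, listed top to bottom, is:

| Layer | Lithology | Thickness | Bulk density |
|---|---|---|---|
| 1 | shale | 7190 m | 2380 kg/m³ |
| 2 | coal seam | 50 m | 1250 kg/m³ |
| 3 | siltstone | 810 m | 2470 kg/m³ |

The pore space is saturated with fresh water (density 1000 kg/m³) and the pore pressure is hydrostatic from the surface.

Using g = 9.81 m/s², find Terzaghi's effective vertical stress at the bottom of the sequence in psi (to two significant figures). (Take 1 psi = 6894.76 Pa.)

Overburden (lithostatic) stress σ_v:
shale: 2380 kg/m³ × 9.81 m/s² × 7190 m = 1.679×10^8 Pa = 167.9 MPa
coal seam: 1250 kg/m³ × 9.81 m/s² × 50 m = 6.131×10^5 Pa = 0.6131 MPa
siltstone: 2470 kg/m³ × 9.81 m/s² × 810 m = 1.963×10^7 Pa = 19.63 MPa
Total = 167.9 + 0.6131 + 19.63 = 188.11 MPa
Pore pressure P_p = 1000 kg/m³ × 9.81 m/s² × 8050 m = 7.897×10^7 Pa = 78.97 MPa
Effective stress σ' = σ_v − P_p = 188.1 − 78.97 = 109.14 MPa = 15829 psi

16000 psi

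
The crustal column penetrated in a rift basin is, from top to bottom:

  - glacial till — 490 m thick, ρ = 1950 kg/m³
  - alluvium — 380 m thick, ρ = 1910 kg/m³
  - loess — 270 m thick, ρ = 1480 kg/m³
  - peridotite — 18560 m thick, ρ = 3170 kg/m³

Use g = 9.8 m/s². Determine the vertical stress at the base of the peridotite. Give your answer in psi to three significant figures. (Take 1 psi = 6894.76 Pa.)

86600 psi

glacial till: 1950 kg/m³ × 9.8 m/s² × 490 m = 9.364×10^6 Pa = 1358 psi
alluvium: 1910 kg/m³ × 9.8 m/s² × 380 m = 7.113×10^6 Pa = 1032 psi
loess: 1480 kg/m³ × 9.8 m/s² × 270 m = 3.916×10^6 Pa = 568.0 psi
peridotite: 3170 kg/m³ × 9.8 m/s² × 18560 m = 5.766×10^8 Pa = 83627 psi
Total = 1358 + 1032 + 568.0 + 83627 = 86584 psi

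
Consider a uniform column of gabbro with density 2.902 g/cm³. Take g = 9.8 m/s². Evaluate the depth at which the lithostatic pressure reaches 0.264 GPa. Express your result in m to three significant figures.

9280 m

h = P/(ρg) = 0.264 GPa / (2902 kg/m³ × 9.8 m/s²) = 2.640×10^8 Pa / 28440 Pa/m = 9282.8 m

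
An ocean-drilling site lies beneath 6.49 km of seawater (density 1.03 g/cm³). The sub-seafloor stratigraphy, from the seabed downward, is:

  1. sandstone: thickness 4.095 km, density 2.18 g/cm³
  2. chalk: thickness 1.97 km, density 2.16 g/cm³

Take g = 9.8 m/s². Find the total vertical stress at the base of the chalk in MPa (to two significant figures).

190 MPa

seawater: 1030 kg/m³ × 9.8 m/s² × 6490 m = 6.551×10^7 Pa = 65.51 MPa
sandstone: 2180 kg/m³ × 9.8 m/s² × 4095 m = 8.749×10^7 Pa = 87.49 MPa
chalk: 2160 kg/m³ × 9.8 m/s² × 1970 m = 4.170×10^7 Pa = 41.70 MPa
Total = 65.51 + 87.49 + 41.70 = 194.70 MPa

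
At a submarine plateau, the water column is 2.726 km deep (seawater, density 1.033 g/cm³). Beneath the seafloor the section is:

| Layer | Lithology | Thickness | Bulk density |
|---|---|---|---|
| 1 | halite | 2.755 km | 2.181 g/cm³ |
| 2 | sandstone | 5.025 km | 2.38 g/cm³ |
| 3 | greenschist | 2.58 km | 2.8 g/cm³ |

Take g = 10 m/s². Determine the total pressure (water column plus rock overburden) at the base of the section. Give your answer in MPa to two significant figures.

seawater: 1033 kg/m³ × 10 m/s² × 2726 m = 2.816×10^7 Pa = 28.16 MPa
halite: 2181 kg/m³ × 10 m/s² × 2755 m = 6.009×10^7 Pa = 60.09 MPa
sandstone: 2380 kg/m³ × 10 m/s² × 5025 m = 1.196×10^8 Pa = 119.6 MPa
greenschist: 2800 kg/m³ × 10 m/s² × 2580 m = 7.224×10^7 Pa = 72.24 MPa
Total = 28.16 + 60.09 + 119.6 + 72.24 = 280.08 MPa

280 MPa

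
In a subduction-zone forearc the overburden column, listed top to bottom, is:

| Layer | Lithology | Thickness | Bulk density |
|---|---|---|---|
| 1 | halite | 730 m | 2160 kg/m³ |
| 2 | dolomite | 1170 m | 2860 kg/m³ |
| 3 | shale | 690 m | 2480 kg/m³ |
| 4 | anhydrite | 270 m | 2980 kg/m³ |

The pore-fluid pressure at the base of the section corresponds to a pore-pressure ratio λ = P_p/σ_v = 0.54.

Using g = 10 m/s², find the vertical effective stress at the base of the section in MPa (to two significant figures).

34 MPa

Overburden (lithostatic) stress σ_v:
halite: 2160 kg/m³ × 10 m/s² × 730 m = 1.577×10^7 Pa = 15.77 MPa
dolomite: 2860 kg/m³ × 10 m/s² × 1170 m = 3.346×10^7 Pa = 33.46 MPa
shale: 2480 kg/m³ × 10 m/s² × 690 m = 1.711×10^7 Pa = 17.11 MPa
anhydrite: 2980 kg/m³ × 10 m/s² × 270 m = 8.046×10^6 Pa = 8.046 MPa
Total = 15.77 + 33.46 + 17.11 + 8.046 = 74.388 MPa
Pore pressure P_p = λ·σ_v = 0.54 × 74.39 MPa = 40.17 MPa
Effective stress σ' = σ_v − P_p = 74.39 − 40.17 = 34.218 MPa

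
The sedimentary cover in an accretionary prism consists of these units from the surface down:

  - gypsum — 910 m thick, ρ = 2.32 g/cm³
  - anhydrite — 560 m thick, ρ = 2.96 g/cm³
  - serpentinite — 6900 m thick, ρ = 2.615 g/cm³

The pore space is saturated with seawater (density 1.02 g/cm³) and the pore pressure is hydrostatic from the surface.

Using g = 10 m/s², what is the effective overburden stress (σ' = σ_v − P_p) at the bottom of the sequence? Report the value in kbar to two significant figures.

1.3 kbar

Overburden (lithostatic) stress σ_v:
gypsum: 2320 kg/m³ × 10 m/s² × 910 m = 2.111×10^7 Pa = 21.11 MPa
anhydrite: 2960 kg/m³ × 10 m/s² × 560 m = 1.658×10^7 Pa = 16.58 MPa
serpentinite: 2615 kg/m³ × 10 m/s² × 6900 m = 1.804×10^8 Pa = 180.4 MPa
Total = 21.11 + 16.58 + 180.4 = 218.12 MPa
Pore pressure P_p = 1020 kg/m³ × 10 m/s² × 8370 m = 8.537×10^7 Pa = 85.37 MPa
Effective stress σ' = σ_v − P_p = 218.1 − 85.37 = 132.75 MPa = 1.3275 kbar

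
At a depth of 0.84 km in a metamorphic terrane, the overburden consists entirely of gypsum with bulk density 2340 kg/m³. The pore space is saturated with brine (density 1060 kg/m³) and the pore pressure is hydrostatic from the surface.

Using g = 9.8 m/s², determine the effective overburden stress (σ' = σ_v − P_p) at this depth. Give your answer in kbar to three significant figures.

0.105 kbar

Overburden (lithostatic) stress σ_v:
gypsum: 2340 kg/m³ × 9.8 m/s² × 840 m = 1.926×10^7 Pa = 19.26 MPa
Pore pressure P_p = 1060 kg/m³ × 9.8 m/s² × 840 m = 8.726×10^6 Pa = 8.726 MPa
Effective stress σ' = σ_v − P_p = 19.26 − 8.726 = 10.537 MPa = 0.10537 kbar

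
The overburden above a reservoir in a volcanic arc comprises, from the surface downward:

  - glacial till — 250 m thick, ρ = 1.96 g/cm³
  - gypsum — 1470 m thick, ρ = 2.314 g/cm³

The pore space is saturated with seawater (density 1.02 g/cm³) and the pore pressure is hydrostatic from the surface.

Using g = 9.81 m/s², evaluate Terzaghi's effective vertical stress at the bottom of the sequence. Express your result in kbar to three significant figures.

0.210 kbar

Overburden (lithostatic) stress σ_v:
glacial till: 1960 kg/m³ × 9.81 m/s² × 250 m = 4.807×10^6 Pa = 4.807 MPa
gypsum: 2314 kg/m³ × 9.81 m/s² × 1470 m = 3.337×10^7 Pa = 33.37 MPa
Total = 4.807 + 33.37 = 38.176 MPa
Pore pressure P_p = 1020 kg/m³ × 9.81 m/s² × 1720 m = 1.721×10^7 Pa = 17.21 MPa
Effective stress σ' = σ_v − P_p = 38.18 − 17.21 = 20.966 MPa = 0.20966 kbar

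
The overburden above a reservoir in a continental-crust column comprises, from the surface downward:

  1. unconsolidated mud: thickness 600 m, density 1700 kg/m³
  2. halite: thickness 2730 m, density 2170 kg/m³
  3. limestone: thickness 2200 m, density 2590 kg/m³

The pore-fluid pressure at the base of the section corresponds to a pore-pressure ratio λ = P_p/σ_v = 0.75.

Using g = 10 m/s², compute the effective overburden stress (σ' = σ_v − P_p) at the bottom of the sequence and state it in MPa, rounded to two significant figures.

Overburden (lithostatic) stress σ_v:
unconsolidated mud: 1700 kg/m³ × 10 m/s² × 600 m = 1.020×10^7 Pa = 10.20 MPa
halite: 2170 kg/m³ × 10 m/s² × 2730 m = 5.924×10^7 Pa = 59.24 MPa
limestone: 2590 kg/m³ × 10 m/s² × 2200 m = 5.698×10^7 Pa = 56.98 MPa
Total = 10.20 + 59.24 + 56.98 = 126.42 MPa
Pore pressure P_p = λ·σ_v = 0.75 × 126.4 MPa = 94.82 MPa
Effective stress σ' = σ_v − P_p = 126.4 − 94.82 = 31.605 MPa

32 MPa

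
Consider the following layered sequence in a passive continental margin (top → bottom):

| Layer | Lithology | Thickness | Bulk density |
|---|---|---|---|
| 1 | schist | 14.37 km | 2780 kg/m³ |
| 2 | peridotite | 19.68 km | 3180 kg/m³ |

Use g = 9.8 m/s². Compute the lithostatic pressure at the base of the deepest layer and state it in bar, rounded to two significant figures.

10000 bar

schist: 2780 kg/m³ × 9.8 m/s² × 14370 m = 3.915×10^8 Pa = 3915 bar
peridotite: 3180 kg/m³ × 9.8 m/s² × 19680 m = 6.133×10^8 Pa = 6133 bar
Total = 3915 + 6133 = 10048 bar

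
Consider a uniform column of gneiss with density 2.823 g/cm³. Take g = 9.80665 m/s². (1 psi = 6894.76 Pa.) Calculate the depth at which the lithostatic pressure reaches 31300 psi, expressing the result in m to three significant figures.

h = P/(ρg) = 31300 psi / (2823 kg/m³ × 9.80665 m/s²) = 2.158×10^8 Pa / 27684 Pa/m = 7795.3 m

7800 m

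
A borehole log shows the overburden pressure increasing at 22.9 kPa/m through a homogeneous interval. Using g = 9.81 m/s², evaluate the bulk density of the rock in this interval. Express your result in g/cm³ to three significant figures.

2.33 g/cm³

ρ = (dP/dz)/g = 22.9 kPa/m / 9.81 m/s² = 22900 Pa/m / 9.81 m/s² = 2334.4 kg/m³
= 2.334 g/cm³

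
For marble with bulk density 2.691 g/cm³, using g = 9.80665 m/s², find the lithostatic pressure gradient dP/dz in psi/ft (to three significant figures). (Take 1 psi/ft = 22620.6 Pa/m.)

1.17 psi/ft

dP/dz = ρg = 2691 kg/m³ × 9.80665 m/s² = 26390 Pa/m
= 26390 Pa/m × (1 psi/ft / 22621 Pa/m) = 1.1666 psi/ft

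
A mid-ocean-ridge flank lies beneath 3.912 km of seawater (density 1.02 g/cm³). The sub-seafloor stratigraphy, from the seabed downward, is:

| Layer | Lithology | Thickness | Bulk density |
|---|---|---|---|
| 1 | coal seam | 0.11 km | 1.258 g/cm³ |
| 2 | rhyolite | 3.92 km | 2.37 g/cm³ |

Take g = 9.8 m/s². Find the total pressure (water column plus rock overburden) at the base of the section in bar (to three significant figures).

seawater: 1020 kg/m³ × 9.8 m/s² × 3912 m = 3.910×10^7 Pa = 391.0 bar
coal seam: 1258 kg/m³ × 9.8 m/s² × 110 m = 1.356×10^6 Pa = 13.56 bar
rhyolite: 2370 kg/m³ × 9.8 m/s² × 3920 m = 9.105×10^7 Pa = 910.5 bar
Total = 391.0 + 13.56 + 910.5 = 1315.1 bar

1320 bar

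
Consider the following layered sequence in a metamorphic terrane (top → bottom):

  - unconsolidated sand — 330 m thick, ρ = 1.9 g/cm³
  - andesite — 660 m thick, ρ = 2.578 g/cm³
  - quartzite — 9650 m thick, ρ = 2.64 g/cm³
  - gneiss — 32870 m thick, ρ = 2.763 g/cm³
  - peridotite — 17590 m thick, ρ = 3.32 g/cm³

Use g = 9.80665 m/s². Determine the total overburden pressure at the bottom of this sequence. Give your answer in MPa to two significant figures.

unconsolidated sand: 1900 kg/m³ × 9.80665 m/s² × 330 m = 6.149×10^6 Pa = 6.149 MPa
andesite: 2578 kg/m³ × 9.80665 m/s² × 660 m = 1.669×10^7 Pa = 16.69 MPa
quartzite: 2640 kg/m³ × 9.80665 m/s² × 9650 m = 2.498×10^8 Pa = 249.8 MPa
gneiss: 2763 kg/m³ × 9.80665 m/s² × 32870 m = 8.906×10^8 Pa = 890.6 MPa
peridotite: 3320 kg/m³ × 9.80665 m/s² × 17590 m = 5.727×10^8 Pa = 572.7 MPa
Total = 6.149 + 16.69 + 249.8 + 890.6 + 572.7 = 1736.0 MPa

1700 MPa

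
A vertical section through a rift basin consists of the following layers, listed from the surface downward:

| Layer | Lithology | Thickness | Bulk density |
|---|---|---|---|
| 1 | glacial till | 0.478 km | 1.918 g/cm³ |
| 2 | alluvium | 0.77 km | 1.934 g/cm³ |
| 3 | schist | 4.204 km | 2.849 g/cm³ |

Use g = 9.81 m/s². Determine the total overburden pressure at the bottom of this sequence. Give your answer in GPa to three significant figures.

glacial till: 1918 kg/m³ × 9.81 m/s² × 478 m = 8.994×10^6 Pa = 8.994×10^-3 GPa
alluvium: 1934 kg/m³ × 9.81 m/s² × 770 m = 1.461×10^7 Pa = 0.01461 GPa
schist: 2849 kg/m³ × 9.81 m/s² × 4204 m = 1.175×10^8 Pa = 0.1175 GPa
Total = 8.994×10^-3 + 0.01461 + 0.1175 = 0.14110 GPa

0.141 GPa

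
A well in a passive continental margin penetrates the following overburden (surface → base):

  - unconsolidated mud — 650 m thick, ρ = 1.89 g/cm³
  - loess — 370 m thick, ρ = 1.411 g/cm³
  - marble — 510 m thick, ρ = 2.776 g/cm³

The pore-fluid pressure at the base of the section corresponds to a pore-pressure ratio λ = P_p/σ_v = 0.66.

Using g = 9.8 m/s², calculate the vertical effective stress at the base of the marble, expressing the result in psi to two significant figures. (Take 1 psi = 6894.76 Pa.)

1500 psi

Overburden (lithostatic) stress σ_v:
unconsolidated mud: 1890 kg/m³ × 9.8 m/s² × 650 m = 1.204×10^7 Pa = 12.04 MPa
loess: 1411 kg/m³ × 9.8 m/s² × 370 m = 5.116×10^6 Pa = 5.116 MPa
marble: 2776 kg/m³ × 9.8 m/s² × 510 m = 1.387×10^7 Pa = 13.87 MPa
Total = 12.04 + 5.116 + 13.87 = 31.030 MPa
Pore pressure P_p = λ·σ_v = 0.66 × 31.03 MPa = 20.48 MPa
Effective stress σ' = σ_v − P_p = 31.03 − 20.48 = 10.550 MPa = 1530.2 psi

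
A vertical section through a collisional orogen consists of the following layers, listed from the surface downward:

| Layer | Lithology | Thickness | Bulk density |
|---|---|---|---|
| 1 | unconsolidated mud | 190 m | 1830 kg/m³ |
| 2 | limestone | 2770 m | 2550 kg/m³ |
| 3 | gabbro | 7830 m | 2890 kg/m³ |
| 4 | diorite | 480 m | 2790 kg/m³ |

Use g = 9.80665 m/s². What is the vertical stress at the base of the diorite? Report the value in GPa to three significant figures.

0.308 GPa

unconsolidated mud: 1830 kg/m³ × 9.80665 m/s² × 190 m = 3.410×10^6 Pa = 3.410×10^-3 GPa
limestone: 2550 kg/m³ × 9.80665 m/s² × 2770 m = 6.927×10^7 Pa = 0.06927 GPa
gabbro: 2890 kg/m³ × 9.80665 m/s² × 7830 m = 2.219×10^8 Pa = 0.2219 GPa
diorite: 2790 kg/m³ × 9.80665 m/s² × 480 m = 1.313×10^7 Pa = 0.01313 GPa
Total = 3.410×10^-3 + 0.06927 + 0.2219 + 0.01313 = 0.30772 GPa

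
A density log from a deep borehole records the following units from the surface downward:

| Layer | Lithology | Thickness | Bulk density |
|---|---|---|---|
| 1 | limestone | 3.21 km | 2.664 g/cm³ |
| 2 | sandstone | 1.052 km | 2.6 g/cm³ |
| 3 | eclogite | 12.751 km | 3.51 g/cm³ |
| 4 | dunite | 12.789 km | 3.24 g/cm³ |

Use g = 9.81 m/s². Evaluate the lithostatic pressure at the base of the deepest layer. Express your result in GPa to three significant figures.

limestone: 2664 kg/m³ × 9.81 m/s² × 3210 m = 8.389×10^7 Pa = 0.08389 GPa
sandstone: 2600 kg/m³ × 9.81 m/s² × 1052 m = 2.683×10^7 Pa = 0.02683 GPa
eclogite: 3510 kg/m³ × 9.81 m/s² × 12751 m = 4.391×10^8 Pa = 0.4391 GPa
dunite: 3240 kg/m³ × 9.81 m/s² × 12789 m = 4.065×10^8 Pa = 0.4065 GPa
Total = 0.08389 + 0.02683 + 0.4391 + 0.4065 = 0.95627 GPa

0.956 GPa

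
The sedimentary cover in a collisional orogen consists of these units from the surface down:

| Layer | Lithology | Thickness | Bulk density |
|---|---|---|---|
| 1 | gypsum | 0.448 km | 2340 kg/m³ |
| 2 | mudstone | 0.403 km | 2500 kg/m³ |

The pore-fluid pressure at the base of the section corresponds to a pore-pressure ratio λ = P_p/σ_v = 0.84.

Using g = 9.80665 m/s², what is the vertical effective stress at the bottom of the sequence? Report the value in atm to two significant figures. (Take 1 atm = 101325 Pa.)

Overburden (lithostatic) stress σ_v:
gypsum: 2340 kg/m³ × 9.80665 m/s² × 448 m = 1.028×10^7 Pa = 10.28 MPa
mudstone: 2500 kg/m³ × 9.80665 m/s² × 403 m = 9.880×10^6 Pa = 9.880 MPa
Total = 10.28 + 9.880 = 20.161 MPa
Pore pressure P_p = λ·σ_v = 0.84 × 20.16 MPa = 16.93 MPa
Effective stress σ' = σ_v − P_p = 20.16 − 16.93 = 3.2257 MPa = 31.835 atm

32 atm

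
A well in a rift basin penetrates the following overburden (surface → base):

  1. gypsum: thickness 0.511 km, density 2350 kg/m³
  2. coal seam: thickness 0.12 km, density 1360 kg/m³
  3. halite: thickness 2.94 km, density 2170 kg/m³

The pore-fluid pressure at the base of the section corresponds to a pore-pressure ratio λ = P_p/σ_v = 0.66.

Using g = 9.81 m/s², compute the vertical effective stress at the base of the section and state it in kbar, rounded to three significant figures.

Overburden (lithostatic) stress σ_v:
gypsum: 2350 kg/m³ × 9.81 m/s² × 511 m = 1.178×10^7 Pa = 11.78 MPa
coal seam: 1360 kg/m³ × 9.81 m/s² × 120 m = 1.601×10^6 Pa = 1.601 MPa
halite: 2170 kg/m³ × 9.81 m/s² × 2940 m = 6.259×10^7 Pa = 62.59 MPa
Total = 11.78 + 1.601 + 62.59 = 75.967 MPa
Pore pressure P_p = λ·σ_v = 0.66 × 75.97 MPa = 50.14 MPa
Effective stress σ' = σ_v − P_p = 75.97 − 50.14 = 25.829 MPa = 0.25829 kbar

0.258 kbar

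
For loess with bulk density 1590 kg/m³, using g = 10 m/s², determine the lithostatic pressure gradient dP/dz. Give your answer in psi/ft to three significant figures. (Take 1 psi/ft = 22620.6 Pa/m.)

0.703 psi/ft

dP/dz = ρg = 1590 kg/m³ × 10 m/s² = 15900 Pa/m
= 15900 Pa/m × (1 psi/ft / 22621 Pa/m) = 0.70290 psi/ft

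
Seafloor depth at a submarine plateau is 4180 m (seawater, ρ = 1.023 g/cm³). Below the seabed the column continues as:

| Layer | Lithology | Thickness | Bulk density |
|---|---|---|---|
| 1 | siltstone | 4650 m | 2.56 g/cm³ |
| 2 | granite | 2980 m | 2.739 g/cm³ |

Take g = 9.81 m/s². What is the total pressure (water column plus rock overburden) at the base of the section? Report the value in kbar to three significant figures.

seawater: 1023 kg/m³ × 9.81 m/s² × 4180 m = 4.195×10^7 Pa = 0.4195 kbar
siltstone: 2560 kg/m³ × 9.81 m/s² × 4650 m = 1.168×10^8 Pa = 1.168 kbar
granite: 2739 kg/m³ × 9.81 m/s² × 2980 m = 8.007×10^7 Pa = 0.8007 kbar
Total = 0.4195 + 1.168 + 0.8007 = 2.3880 kbar

2.39 kbar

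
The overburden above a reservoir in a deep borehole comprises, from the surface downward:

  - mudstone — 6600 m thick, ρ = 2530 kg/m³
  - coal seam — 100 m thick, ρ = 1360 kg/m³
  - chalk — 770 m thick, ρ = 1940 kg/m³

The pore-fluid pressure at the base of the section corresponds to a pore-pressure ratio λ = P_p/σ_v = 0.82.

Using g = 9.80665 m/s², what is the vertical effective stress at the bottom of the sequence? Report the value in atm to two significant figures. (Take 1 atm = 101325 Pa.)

320 atm

Overburden (lithostatic) stress σ_v:
mudstone: 2530 kg/m³ × 9.80665 m/s² × 6600 m = 1.638×10^8 Pa = 163.8 MPa
coal seam: 1360 kg/m³ × 9.80665 m/s² × 100 m = 1.334×10^6 Pa = 1.334 MPa
chalk: 1940 kg/m³ × 9.80665 m/s² × 770 m = 1.465×10^7 Pa = 14.65 MPa
Total = 163.8 + 1.334 + 14.65 = 179.73 MPa
Pore pressure P_p = λ·σ_v = 0.82 × 179.7 MPa = 147.4 MPa
Effective stress σ' = σ_v − P_p = 179.7 − 147.4 = 32.352 MPa = 319.29 atm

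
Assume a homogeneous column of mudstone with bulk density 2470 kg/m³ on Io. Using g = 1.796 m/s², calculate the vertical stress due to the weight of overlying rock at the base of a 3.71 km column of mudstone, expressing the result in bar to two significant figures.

mudstone: 2470 kg/m³ × 1.796 m/s² × 3710 m = 1.646×10^7 Pa = 164.6 bar

160 bar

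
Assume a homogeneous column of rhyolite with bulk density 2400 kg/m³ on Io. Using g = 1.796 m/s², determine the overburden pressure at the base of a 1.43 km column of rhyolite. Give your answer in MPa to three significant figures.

rhyolite: 2400 kg/m³ × 1.796 m/s² × 1430 m = 6.164×10^6 Pa = 6.164 MPa

6.16 MPa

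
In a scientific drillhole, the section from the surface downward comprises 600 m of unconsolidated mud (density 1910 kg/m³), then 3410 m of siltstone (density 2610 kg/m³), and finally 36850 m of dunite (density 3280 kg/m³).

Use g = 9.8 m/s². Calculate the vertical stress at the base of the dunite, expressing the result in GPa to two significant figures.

unconsolidated mud: 1910 kg/m³ × 9.8 m/s² × 600 m = 1.123×10^7 Pa = 0.01123 GPa
siltstone: 2610 kg/m³ × 9.8 m/s² × 3410 m = 8.722×10^7 Pa = 0.08722 GPa
dunite: 3280 kg/m³ × 9.8 m/s² × 36850 m = 1.185×10^9 Pa = 1.185 GPa
Total = 0.01123 + 0.08722 + 1.185 = 1.2830 GPa

1.3 GPa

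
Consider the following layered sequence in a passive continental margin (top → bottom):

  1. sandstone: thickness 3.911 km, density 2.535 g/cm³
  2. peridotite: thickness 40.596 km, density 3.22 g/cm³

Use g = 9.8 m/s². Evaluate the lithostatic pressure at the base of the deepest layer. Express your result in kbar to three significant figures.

sandstone: 2535 kg/m³ × 9.8 m/s² × 3911 m = 9.716×10^7 Pa = 0.9716 kbar
peridotite: 3220 kg/m³ × 9.8 m/s² × 40596 m = 1.281×10^9 Pa = 12.81 kbar
Total = 0.9716 + 12.81 = 13.782 kbar

13.8 kbar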